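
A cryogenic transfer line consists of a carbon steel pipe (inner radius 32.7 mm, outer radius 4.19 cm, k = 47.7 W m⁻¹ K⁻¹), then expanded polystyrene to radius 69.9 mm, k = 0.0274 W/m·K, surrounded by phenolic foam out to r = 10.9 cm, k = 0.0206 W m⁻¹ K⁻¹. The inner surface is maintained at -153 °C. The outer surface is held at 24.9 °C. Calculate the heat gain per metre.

Q' = 27.8 W/m

Treat each layer as a resistance in series:
  R'_carbon steel = ln(0.0419/0.0327)/(2πk) = 0.2479/(2π·47.7) = 8.272×10^-4 m·K/W
  R'_expanded polystyrene = ln(0.0699/0.0419)/(2πk) = 0.5118/(2π·0.0274) = 2.973 m·K/W
  R'_phenolic foam = ln(0.109/0.0699)/(2πk) = 0.4443/(2π·0.0206) = 3.433 m·K/W
ΣR = 8.272×10^-4 + 2.973 + 3.433 = 6.407 m·K/W
Q' = ΔT/ΣR = (-153 °C − 24.9 °C)/6.407 = -27.8 W/m
(Negative Q' ⇒ heat flows inward; heat gain = 27.8 W/m.)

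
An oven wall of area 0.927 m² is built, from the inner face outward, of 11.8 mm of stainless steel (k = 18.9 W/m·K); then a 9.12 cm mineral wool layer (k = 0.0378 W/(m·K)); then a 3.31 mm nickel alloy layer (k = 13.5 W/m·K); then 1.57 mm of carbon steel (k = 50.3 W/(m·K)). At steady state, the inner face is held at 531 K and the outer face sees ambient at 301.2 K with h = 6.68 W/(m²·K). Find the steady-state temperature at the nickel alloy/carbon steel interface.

T = 314.6 K

Resistance network (inner→outer):
  R_stainless steel = L/(kA) = 0.0118/(18.9·0.927) = 6.735×10^-4 K/W
  R_mineral wool = L/(kA) = 0.0912/(0.0378·0.927) = 2.603 K/W
  R_nickel alloy = L/(kA) = 0.00331/(13.5·0.927) = 2.645×10^-4 K/W
  R_carbon steel = L/(kA) = 0.00157/(50.3·0.927) = 3.367×10^-5 K/W
  R_conv,out = 1/(hA) = 1/(6.68·0.927) = 0.1615 K/W
ΣR = 6.735×10^-4 + 2.603 + 2.645×10^-4 + 3.367×10^-5 + 0.1615 = 2.765 K/W
Q = ΔT/ΣR = (531 K − 301.2 K)/2.765 = 83.11 W
From the inner boundary to the nickel alloy/carbon steel interface, ΣR_partial = 2.604 K/W.
T_interface = T_in − Q·ΣR_partial = 531 K − (83.11)(2.604) = 314.6 K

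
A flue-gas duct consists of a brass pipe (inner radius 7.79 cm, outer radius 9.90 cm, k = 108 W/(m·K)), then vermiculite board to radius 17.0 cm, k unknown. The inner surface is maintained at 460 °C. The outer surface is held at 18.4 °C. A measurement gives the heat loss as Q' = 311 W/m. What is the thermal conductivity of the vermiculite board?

ΣR = ΔT/Q' = |460 − 18.4|/311 = 1.420 m·K/W
Known resistances:
  R'_brass = ln(0.0990/0.0779)/(2πk) = 0.2397/(2π·108) = 3.532×10^-4 m·K/W
R_vermiculite board = ΣR − ΣR_known = 1.420 − 3.532×10^-4 = 1.420 m·K/W
ln(r₂/r₁)/(2πk) = 1.420 ⇒ k = 0.5407/(2π·1.420) = 0.0606 W/m·K

k = 0.0606 W/m·K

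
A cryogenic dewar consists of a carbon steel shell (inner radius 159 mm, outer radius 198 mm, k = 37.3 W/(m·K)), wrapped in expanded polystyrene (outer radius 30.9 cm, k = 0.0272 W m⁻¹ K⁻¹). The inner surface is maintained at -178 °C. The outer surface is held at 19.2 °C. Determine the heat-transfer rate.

Q = 37.1 W

Resistance network (inner→outer):
  R_carbon steel = (1/0.159 − 1/0.198)/(4πk) = 1.239/(4π·37.3) = 0.002643 K/W
  R_expanded polystyrene = (1/0.198 − 1/0.309)/(4πk) = 1.814/(4π·0.0272) = 5.308 K/W
ΣR = 0.002643 + 5.308 = 5.311 K/W
Q = ΔT/ΣR = (-178 °C − 19.2 °C)/5.311 = -37.1 W
(Negative Q ⇒ heat flows inward; heat gain = 37.1 W.)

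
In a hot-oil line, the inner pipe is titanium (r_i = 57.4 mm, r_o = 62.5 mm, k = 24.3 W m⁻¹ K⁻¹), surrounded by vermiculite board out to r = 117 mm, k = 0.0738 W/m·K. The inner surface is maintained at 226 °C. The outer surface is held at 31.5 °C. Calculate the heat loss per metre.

Resistance network (inner→outer):
  R'_titanium = ln(0.0625/0.0574)/(2πk) = 0.08512/(2π·24.3) = 5.575×10^-4 m·K/W
  R'_vermiculite board = ln(0.117/0.0625)/(2πk) = 0.6270/(2π·0.0738) = 1.352 m·K/W
ΣR = 5.575×10^-4 + 1.352 = 1.353 m·K/W
Q' = ΔT/ΣR = (226 °C − 31.5 °C)/1.353 = 144 W/m

Q' = 144 W/m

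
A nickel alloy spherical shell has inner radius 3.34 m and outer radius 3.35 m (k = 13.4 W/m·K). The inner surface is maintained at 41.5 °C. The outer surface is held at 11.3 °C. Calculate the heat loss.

Q = 4πk·ΔT/(1/r₁ − 1/r₂) = 4π × 13.4 × 30.2 / (1/3.34 − 1/3.35) = 5.69×10^6 W

Q = 5.69×10^6 W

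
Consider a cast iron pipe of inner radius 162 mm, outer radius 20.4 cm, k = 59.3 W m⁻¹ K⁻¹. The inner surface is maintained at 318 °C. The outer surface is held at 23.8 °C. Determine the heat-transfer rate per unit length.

Q' = 2πk·ΔT/ln(r₂/r₁) = 2π × 59.3 × 294.2 / ln(0.204/0.162) = 4.76×10^5 W/m

Q' = 476 kW/m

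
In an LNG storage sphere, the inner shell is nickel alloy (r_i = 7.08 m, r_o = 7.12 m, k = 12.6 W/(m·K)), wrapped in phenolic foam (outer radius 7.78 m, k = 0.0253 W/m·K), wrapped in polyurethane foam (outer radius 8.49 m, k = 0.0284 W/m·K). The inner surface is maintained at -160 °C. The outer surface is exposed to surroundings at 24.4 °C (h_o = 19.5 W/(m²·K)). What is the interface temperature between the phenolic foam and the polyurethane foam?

Series thermal resistances, inner to outer:
  R_nickel alloy = (1/7.08 − 1/7.12)/(4πk) = 7.935×10^-4/(4π·12.6) = 5.011×10^-6 K/W
  R_phenolic foam = (1/7.12 − 1/7.78)/(4πk) = 0.01191/(4π·0.0253) = 0.03748 K/W
  R_polyurethane foam = (1/7.78 − 1/8.49)/(4πk) = 0.01075/(4π·0.0284) = 0.03012 K/W
  R_conv,out = 1/(4πr²h) = 1/(4π·8.49²·19.5) = 5.662×10^-5 K/W
ΣR = 5.011×10^-6 + 0.03748 + 0.03012 + 5.662×10^-5 = 0.06766 K/W
Q = ΔT/ΣR = (-160 °C − 24.4 °C)/0.06766 = -2725 W
From the inner boundary to the phenolic foam/polyurethane foam interface, ΣR_partial = 0.03749 K/W.
T_interface = T_in − Q·ΣR_partial = -160 °C − (-2725)(0.03749) = -57.8 °C

T = -57.8 °C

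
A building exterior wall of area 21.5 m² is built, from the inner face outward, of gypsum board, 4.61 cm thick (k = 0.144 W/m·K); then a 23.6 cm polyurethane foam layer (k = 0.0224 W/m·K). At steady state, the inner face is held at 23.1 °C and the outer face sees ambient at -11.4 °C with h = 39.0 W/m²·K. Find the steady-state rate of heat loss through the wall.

Treat each layer as a resistance in series:
  R_gypsum board = L/(kA) = 0.0461/(0.144·21.5) = 0.01489 K/W
  R_polyurethane foam = L/(kA) = 0.236/(0.0224·21.5) = 0.4900 K/W
  R_conv,out = 1/(hA) = 1/(39.0·21.5) = 0.001193 K/W
ΣR = 0.01489 + 0.4900 + 0.001193 = 0.5061 K/W
Q = ΔT/ΣR = (23.1 °C − -11.4 °C)/0.5061 = 68.2 W

Q = 68.2 W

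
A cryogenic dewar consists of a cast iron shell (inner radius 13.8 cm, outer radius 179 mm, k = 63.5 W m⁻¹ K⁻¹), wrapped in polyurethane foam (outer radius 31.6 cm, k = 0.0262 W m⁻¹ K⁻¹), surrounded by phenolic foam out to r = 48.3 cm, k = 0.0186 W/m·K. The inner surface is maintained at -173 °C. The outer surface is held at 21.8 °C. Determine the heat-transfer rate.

Q = 16.2 W

Treat each layer as a resistance in series:
  R_cast iron = (1/0.138 − 1/0.179)/(4πk) = 1.660/(4π·63.5) = 0.002080 K/W
  R_polyurethane foam = (1/0.179 − 1/0.316)/(4πk) = 2.422/(4π·0.0262) = 7.356 K/W
  R_phenolic foam = (1/0.316 − 1/0.483)/(4πk) = 1.094/(4π·0.0186) = 4.681 K/W
ΣR = 0.002080 + 7.356 + 4.681 = 12.04 K/W
Q = ΔT/ΣR = (-173 °C − 21.8 °C)/12.04 = -16.2 W
(Negative Q ⇒ heat flows inward; heat gain = 16.2 W.)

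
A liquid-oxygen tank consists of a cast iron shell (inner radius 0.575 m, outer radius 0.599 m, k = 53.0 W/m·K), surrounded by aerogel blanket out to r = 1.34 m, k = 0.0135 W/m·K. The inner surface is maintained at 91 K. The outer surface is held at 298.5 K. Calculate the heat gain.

Resistance network (inner→outer):
  R_cast iron = (1/0.575 − 1/0.599)/(4πk) = 0.06968/(4π·53.0) = 1.046×10^-4 K/W
  R_aerogel blanket = (1/0.599 − 1/1.34)/(4πk) = 0.9232/(4π·0.0135) = 5.442 K/W
ΣR = 1.046×10^-4 + 5.442 = 5.442 K/W
Q = ΔT/ΣR = (91 K − 298.5 K)/5.442 = -38.1 W
(Negative Q ⇒ heat flows inward; heat gain = 38.1 W.)

Q = 38.1 W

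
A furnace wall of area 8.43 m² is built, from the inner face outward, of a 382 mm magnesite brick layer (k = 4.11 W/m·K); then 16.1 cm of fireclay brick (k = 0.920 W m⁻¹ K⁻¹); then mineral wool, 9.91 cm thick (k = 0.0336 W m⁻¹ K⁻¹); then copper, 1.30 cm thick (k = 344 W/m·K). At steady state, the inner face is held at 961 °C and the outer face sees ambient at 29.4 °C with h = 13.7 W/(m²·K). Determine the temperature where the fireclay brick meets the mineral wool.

T = 885 °C

Treat each layer as a resistance in series:
  R_magnesite brick = L/(kA) = 0.382/(4.11·8.43) = 0.01103 K/W
  R_fireclay brick = L/(kA) = 0.161/(0.920·8.43) = 0.02076 K/W
  R_mineral wool = L/(kA) = 0.0991/(0.0336·8.43) = 0.3499 K/W
  R_copper = L/(kA) = 0.0130/(344·8.43) = 4.483×10^-6 K/W
  R_conv,out = 1/(hA) = 1/(13.7·8.43) = 0.008659 K/W
ΣR = 0.01103 + 0.02076 + 0.3499 + 4.483×10^-6 + 0.008659 = 0.3904 K/W
Q = ΔT/ΣR = (961 °C − 29.4 °C)/0.3904 = 2386 W
From the inner boundary to the fireclay brick/mineral wool interface, ΣR_partial = 0.03179 K/W.
T_interface = T_in − Q·ΣR_partial = 961 °C − (2386)(0.03179) = 885 °C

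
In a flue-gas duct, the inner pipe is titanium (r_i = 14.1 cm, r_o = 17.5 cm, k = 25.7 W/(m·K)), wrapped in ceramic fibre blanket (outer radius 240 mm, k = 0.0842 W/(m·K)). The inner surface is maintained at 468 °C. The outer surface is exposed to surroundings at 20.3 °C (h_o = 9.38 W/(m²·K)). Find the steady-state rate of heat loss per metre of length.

Q' = 669 W/m

Resistance network (inner→outer):
  R'_titanium = ln(0.175/0.141)/(2πk) = 0.2160/(2π·25.7) = 0.001338 m·K/W
  R'_ceramic fibre blanket = ln(0.240/0.175)/(2πk) = 0.3159/(2π·0.0842) = 0.5970 m·K/W
  R'_conv,out = 1/(2πr h) = 1/(2π·0.240·9.38) = 0.07070 m·K/W
ΣR = 0.001338 + 0.5970 + 0.07070 = 0.6690 m·K/W
Q' = ΔT/ΣR = (468 °C − 20.3 °C)/0.6690 = 669 W/m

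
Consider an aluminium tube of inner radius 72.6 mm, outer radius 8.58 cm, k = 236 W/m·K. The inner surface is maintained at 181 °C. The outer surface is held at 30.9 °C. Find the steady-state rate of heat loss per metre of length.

Q' = 2πk·ΔT/ln(r₂/r₁) = 2π × 236 × 150.1 / ln(0.0858/0.0726) = 1.33×10^6 W/m

Q' = 1330 kW/m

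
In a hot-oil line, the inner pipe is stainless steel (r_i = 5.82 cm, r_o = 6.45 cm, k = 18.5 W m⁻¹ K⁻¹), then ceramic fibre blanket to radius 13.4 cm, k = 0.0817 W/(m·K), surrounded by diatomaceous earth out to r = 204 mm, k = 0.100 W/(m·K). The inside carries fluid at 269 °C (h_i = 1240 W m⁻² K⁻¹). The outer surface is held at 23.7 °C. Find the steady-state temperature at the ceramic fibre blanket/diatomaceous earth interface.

Series thermal resistances, inner to outer:
  R'_conv,in = 1/(2πr h) = 1/(2π·0.0582·1240) = 0.002205 m·K/W
  R'_stainless steel = ln(0.0645/0.0582)/(2πk) = 0.1028/(2π·18.5) = 8.842×10^-4 m·K/W
  R'_ceramic fibre blanket = ln(0.134/0.0645)/(2πk) = 0.7312/(2π·0.0817) = 1.424 m·K/W
  R'_diatomaceous earth = ln(0.204/0.134)/(2πk) = 0.4203/(2π·0.100) = 0.6689 m·K/W
ΣR = 0.002205 + 8.842×10^-4 + 1.424 + 0.6689 = 2.096 m·K/W
Q' = ΔT/ΣR = (269 °C − 23.7 °C)/2.096 = 117.0 W/m
From the inner boundary to the ceramic fibre blanket/diatomaceous earth interface, ΣR_partial = 1.427 m·K/W.
T_interface = T_in − Q'·ΣR_partial = 269 °C − (117.0)(1.427) = 102 °C

T = 102 °C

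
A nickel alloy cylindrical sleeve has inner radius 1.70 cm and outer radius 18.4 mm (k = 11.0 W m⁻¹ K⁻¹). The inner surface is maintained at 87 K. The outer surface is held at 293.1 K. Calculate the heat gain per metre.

Q' = 1.80×10^5 W/m

Q' = 2πk·ΔT/ln(r₂/r₁) = 2π × 11.0 × 206.1 / ln(0.0184/0.0170) = 1.80×10^5 W/m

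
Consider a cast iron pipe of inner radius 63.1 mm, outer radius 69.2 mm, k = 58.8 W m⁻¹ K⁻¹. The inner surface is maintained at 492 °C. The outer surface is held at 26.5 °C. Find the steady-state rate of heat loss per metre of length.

Q' = 1.86×10^6 W/m

Q' = 2πk·ΔT/ln(r₂/r₁) = 2π × 58.8 × 465.5 / ln(0.0692/0.0631) = 1.86×10^6 W/m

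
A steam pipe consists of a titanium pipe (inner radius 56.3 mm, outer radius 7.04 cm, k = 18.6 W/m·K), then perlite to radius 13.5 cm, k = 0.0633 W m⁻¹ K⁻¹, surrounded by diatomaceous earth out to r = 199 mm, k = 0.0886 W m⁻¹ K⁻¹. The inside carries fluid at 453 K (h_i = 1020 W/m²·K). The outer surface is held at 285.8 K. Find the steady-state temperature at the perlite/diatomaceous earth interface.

T = 335.6 K

Treat each layer as a resistance in series:
  R'_conv,in = 1/(2πr h) = 1/(2π·0.0563·1020) = 0.002771 m·K/W
  R'_titanium = ln(0.0704/0.0563)/(2πk) = 0.2235/(2π·18.6) = 0.001912 m·K/W
  R'_perlite = ln(0.135/0.0704)/(2πk) = 0.6511/(2π·0.0633) = 1.637 m·K/W
  R'_diatomaceous earth = ln(0.199/0.135)/(2πk) = 0.3880/(2π·0.0886) = 0.6970 m·K/W
ΣR = 0.002771 + 0.001912 + 1.637 + 0.6970 = 2.339 m·K/W
Q' = ΔT/ΣR = (453 K − 285.8 K)/2.339 = 71.48 W/m
From the inner boundary to the perlite/diatomaceous earth interface, ΣR_partial = 1.642 m·K/W.
T_interface = T_in − Q'·ΣR_partial = 453 K − (71.48)(1.642) = 335.6 K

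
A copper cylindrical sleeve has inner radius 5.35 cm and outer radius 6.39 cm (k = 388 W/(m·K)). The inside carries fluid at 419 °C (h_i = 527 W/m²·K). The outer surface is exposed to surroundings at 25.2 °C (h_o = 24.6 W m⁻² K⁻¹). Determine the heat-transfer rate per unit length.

Series thermal resistances, inner to outer:
  R'_conv,in = 1/(2πr h) = 1/(2π·0.0535·527) = 0.005645 m·K/W
  R'_copper = ln(0.0639/0.0535)/(2πk) = 0.1776/(2π·388) = 7.287×10^-5 m·K/W
  R'_conv,out = 1/(2πr h) = 1/(2π·0.0639·24.6) = 0.1012 m·K/W
ΣR = 0.005645 + 7.287×10^-5 + 0.1012 = 0.1069 m·K/W
Q' = ΔT/ΣR = (419 °C − 25.2 °C)/0.1069 = 3680 W/m

Q' = 3680 W/m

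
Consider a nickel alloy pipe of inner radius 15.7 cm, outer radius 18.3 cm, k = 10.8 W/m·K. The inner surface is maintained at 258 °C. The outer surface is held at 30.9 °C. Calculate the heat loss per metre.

Q' = 1.01×10^5 W/m

Q' = 2πk·ΔT/ln(r₂/r₁) = 2π × 10.8 × 227.1 / ln(0.183/0.157) = 1.01×10^5 W/m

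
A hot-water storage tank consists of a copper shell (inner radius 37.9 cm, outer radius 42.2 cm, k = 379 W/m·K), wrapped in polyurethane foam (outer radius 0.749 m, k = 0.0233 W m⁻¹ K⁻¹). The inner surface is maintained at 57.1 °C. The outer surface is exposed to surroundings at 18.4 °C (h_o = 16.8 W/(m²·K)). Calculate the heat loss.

Q = 10.9 W

Series thermal resistances, inner to outer:
  R_copper = (1/0.379 − 1/0.422)/(4πk) = 0.2689/(4π·379) = 5.645×10^-5 K/W
  R_polyurethane foam = (1/0.422 − 1/0.749)/(4πk) = 1.035/(4π·0.0233) = 3.533 K/W
  R_conv,out = 1/(4πr²h) = 1/(4π·0.749²·16.8) = 0.008443 K/W
ΣR = 5.645×10^-5 + 3.533 + 0.008443 = 3.541 K/W
Q = ΔT/ΣR = (57.1 °C − 18.4 °C)/3.541 = 10.9 W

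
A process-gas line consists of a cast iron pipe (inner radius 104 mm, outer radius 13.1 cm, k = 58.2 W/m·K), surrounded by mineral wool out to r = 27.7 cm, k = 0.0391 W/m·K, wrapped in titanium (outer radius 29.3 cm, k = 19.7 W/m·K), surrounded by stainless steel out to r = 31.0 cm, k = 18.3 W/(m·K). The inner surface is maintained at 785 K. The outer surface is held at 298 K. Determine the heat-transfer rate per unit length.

Treat each layer as a resistance in series:
  R'_cast iron = ln(0.131/0.104)/(2πk) = 0.2308/(2π·58.2) = 6.312×10^-4 m·K/W
  R'_mineral wool = ln(0.277/0.131)/(2πk) = 0.7488/(2π·0.0391) = 3.048 m·K/W
  R'_titanium = ln(0.293/0.277)/(2πk) = 0.05616/(2π·19.7) = 4.537×10^-4 m·K/W
  R'_stainless steel = ln(0.310/0.293)/(2πk) = 0.05640/(2π·18.3) = 4.905×10^-4 m·K/W
ΣR = 6.312×10^-4 + 3.048 + 4.537×10^-4 + 4.905×10^-4 = 3.050 m·K/W
Q' = ΔT/ΣR = (785 K − 298 K)/3.050 = 160 W/m

Q' = 160 W/m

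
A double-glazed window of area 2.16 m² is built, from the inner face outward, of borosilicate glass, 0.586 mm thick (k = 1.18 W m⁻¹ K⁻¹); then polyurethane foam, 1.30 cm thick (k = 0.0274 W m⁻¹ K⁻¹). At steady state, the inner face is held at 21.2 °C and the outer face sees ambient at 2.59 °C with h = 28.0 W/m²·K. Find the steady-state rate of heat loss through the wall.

Q = 78.7 W

Treat each layer as a resistance in series:
  R_borosilicate glass = L/(kA) = 5.86×10^-4/(1.18·2.16) = 2.299×10^-4 K/W
  R_polyurethane foam = L/(kA) = 0.0130/(0.0274·2.16) = 0.2197 K/W
  R_conv,out = 1/(hA) = 1/(28.0·2.16) = 0.01653 K/W
ΣR = 2.299×10^-4 + 0.2197 + 0.01653 = 0.2365 K/W
Q = ΔT/ΣR = (21.2 °C − 2.59 °C)/0.2365 = 78.7 W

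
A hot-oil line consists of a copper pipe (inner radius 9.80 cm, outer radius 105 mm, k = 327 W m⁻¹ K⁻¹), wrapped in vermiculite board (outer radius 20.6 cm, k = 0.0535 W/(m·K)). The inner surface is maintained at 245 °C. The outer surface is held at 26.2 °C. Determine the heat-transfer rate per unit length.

Series thermal resistances, inner to outer:
  R'_copper = ln(0.105/0.0980)/(2πk) = 0.06899/(2π·327) = 3.358×10^-5 m·K/W
  R'_vermiculite board = ln(0.206/0.105)/(2πk) = 0.6739/(2π·0.0535) = 2.005 m·K/W
ΣR = 3.358×10^-5 + 2.005 = 2.005 m·K/W
Q' = ΔT/ΣR = (245 °C − 26.2 °C)/2.005 = 109 W/m

Q' = 109 W/m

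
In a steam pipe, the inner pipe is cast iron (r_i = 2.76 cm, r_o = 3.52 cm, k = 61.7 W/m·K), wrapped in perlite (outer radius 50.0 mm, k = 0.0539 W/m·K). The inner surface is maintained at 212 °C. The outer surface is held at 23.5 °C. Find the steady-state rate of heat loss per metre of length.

Treat each layer as a resistance in series:
  R'_cast iron = ln(0.0352/0.0276)/(2πk) = 0.2432/(2π·61.7) = 6.274×10^-4 m·K/W
  R'_perlite = ln(0.0500/0.0352)/(2πk) = 0.3510/(2π·0.0539) = 1.036 m·K/W
ΣR = 6.274×10^-4 + 1.036 = 1.037 m·K/W
Q' = ΔT/ΣR = (212 °C − 23.5 °C)/1.037 = 182 W/m

Q' = 182 W/m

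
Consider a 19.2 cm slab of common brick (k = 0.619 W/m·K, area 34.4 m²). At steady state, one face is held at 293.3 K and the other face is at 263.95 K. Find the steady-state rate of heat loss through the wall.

Q = 3.26 kW

Q = kA·ΔT/L = 0.619 × 34.4 × |293.3 K − 263.95 K| / 0.192 = 3260 W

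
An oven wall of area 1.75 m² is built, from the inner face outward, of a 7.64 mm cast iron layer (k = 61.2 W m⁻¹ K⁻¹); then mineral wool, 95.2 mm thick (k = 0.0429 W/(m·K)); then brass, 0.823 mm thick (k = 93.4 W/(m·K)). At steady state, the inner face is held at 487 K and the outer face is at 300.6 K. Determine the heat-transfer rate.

Resistance network (inner→outer):
  R_cast iron = L/(kA) = 0.00764/(61.2·1.75) = 7.134×10^-5 K/W
  R_mineral wool = L/(kA) = 0.0952/(0.0429·1.75) = 1.268 K/W
  R_brass = L/(kA) = 8.23×10^-4/(93.4·1.75) = 5.035×10^-6 K/W
ΣR = 7.134×10^-5 + 1.268 + 5.035×10^-6 = 1.268 K/W
Q = ΔT/ΣR = (487 K − 300.6 K)/1.268 = 147 W

Q = 147 W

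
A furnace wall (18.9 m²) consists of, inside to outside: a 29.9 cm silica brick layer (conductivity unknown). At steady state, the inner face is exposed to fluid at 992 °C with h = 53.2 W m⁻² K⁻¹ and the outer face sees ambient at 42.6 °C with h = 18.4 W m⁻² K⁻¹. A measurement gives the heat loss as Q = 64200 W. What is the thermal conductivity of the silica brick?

ΣR = ΔT/Q = |992 − 42.6|/64200 = 0.01479 K/W
Known resistances:
  R_conv,in = 1/(hA) = 1/(53.2·18.9) = 9.945×10^-4 K/W
  R_conv,out = 1/(hA) = 1/(18.4·18.9) = 0.002876 K/W
R_silica brick = ΣR − ΣR_known = 0.01479 − 0.003870 = 0.01092 K/W
L/(kA) = 0.01092 ⇒ k = 0.299/(0.01092·18.9) = 1.45 W/m·K

k = 1.45 W/m·K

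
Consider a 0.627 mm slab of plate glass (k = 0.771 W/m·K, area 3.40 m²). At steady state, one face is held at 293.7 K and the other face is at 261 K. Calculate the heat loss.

Q = 137 kW

Q = kA·ΔT/L = 0.771 × 3.40 × |293.7 K − 261 K| / 6.27×10^-4 = 1.37×10^5 W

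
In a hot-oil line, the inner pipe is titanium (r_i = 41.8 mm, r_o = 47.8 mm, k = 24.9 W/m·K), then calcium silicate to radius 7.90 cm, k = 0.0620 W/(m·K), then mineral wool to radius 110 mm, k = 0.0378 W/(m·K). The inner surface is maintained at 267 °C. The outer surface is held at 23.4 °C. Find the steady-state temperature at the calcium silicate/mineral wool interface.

T = 150 °C

Series thermal resistances, inner to outer:
  R'_titanium = ln(0.0478/0.0418)/(2πk) = 0.1341/(2π·24.9) = 8.573×10^-4 m·K/W
  R'_calcium silicate = ln(0.0790/0.0478)/(2πk) = 0.5024/(2π·0.0620) = 1.290 m·K/W
  R'_mineral wool = ln(0.110/0.0790)/(2πk) = 0.3310/(2π·0.0378) = 1.394 m·K/W
ΣR = 8.573×10^-4 + 1.290 + 1.394 = 2.685 m·K/W
Q' = ΔT/ΣR = (267 °C − 23.4 °C)/2.685 = 90.73 W/m
From the inner boundary to the calcium silicate/mineral wool interface, ΣR_partial = 1.291 m·K/W.
T_interface = T_in − Q'·ΣR_partial = 267 °C − (90.73)(1.291) = 150 °C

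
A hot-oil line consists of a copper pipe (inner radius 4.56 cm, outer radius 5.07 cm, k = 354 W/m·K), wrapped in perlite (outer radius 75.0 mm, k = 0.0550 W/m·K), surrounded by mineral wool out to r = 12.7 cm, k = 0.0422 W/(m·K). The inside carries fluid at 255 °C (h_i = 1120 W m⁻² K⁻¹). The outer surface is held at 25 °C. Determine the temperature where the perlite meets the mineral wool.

T = 171 °C

Treat each layer as a resistance in series:
  R'_conv,in = 1/(2πr h) = 1/(2π·0.0456·1120) = 0.003116 m·K/W
  R'_copper = ln(0.0507/0.0456)/(2πk) = 0.1060/(2π·354) = 4.766×10^-5 m·K/W
  R'_perlite = ln(0.0750/0.0507)/(2πk) = 0.3916/(2π·0.0550) = 1.133 m·K/W
  R'_mineral wool = ln(0.127/0.0750)/(2πk) = 0.5267/(2π·0.0422) = 1.986 m·K/W
ΣR = 0.003116 + 4.766×10^-5 + 1.133 + 1.986 = 3.122 m·K/W
Q' = ΔT/ΣR = (255 °C − 25 °C)/3.122 = 73.67 W/m
From the inner boundary to the perlite/mineral wool interface, ΣR_partial = 1.136 m·K/W.
T_interface = T_in − Q'·ΣR_partial = 255 °C − (73.67)(1.136) = 171 °C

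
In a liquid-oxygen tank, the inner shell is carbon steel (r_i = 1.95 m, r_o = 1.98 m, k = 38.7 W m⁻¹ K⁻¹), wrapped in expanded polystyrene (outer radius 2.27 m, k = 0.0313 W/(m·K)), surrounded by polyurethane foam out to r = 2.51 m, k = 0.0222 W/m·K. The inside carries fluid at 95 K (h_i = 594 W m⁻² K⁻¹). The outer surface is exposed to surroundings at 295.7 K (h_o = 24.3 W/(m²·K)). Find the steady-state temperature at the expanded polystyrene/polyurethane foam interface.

T = 199.4 K

Treat each layer as a resistance in series:
  R_conv,in = 1/(4πr²h) = 1/(4π·1.95²·594) = 3.523×10^-5 K/W
  R_carbon steel = (1/1.95 − 1/1.98)/(4πk) = 0.007770/(4π·38.7) = 1.598×10^-5 K/W
  R_expanded polystyrene = (1/1.98 − 1/2.27)/(4πk) = 0.06452/(4π·0.0313) = 0.1640 K/W
  R_polyurethane foam = (1/2.27 − 1/2.51)/(4πk) = 0.04212/(4π·0.0222) = 0.1510 K/W
  R_conv,out = 1/(4πr²h) = 1/(4π·2.51²·24.3) = 5.198×10^-4 K/W
ΣR = 3.523×10^-5 + 1.598×10^-5 + 0.1640 + 0.1510 + 5.198×10^-4 = 0.3156 K/W
Q = ΔT/ΣR = (95 K − 295.7 K)/0.3156 = -635.9 W
From the inner boundary to the expanded polystyrene/polyurethane foam interface, ΣR_partial = 0.1641 K/W.
T_interface = T_in − Q·ΣR_partial = 95 K − (-635.9)(0.1641) = 199.4 K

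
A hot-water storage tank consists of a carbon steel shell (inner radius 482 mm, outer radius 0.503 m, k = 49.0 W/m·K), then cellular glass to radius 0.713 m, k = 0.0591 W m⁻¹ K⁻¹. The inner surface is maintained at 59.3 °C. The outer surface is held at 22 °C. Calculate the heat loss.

Q = 47.3 W

Series thermal resistances, inner to outer:
  R_carbon steel = (1/0.482 − 1/0.503)/(4πk) = 0.08662/(4π·49.0) = 1.407×10^-4 K/W
  R_cellular glass = (1/0.503 − 1/0.713)/(4πk) = 0.5855/(4π·0.0591) = 0.7884 K/W
ΣR = 1.407×10^-4 + 0.7884 = 0.7885 K/W
Q = ΔT/ΣR = (59.3 °C − 22 °C)/0.7885 = 47.3 W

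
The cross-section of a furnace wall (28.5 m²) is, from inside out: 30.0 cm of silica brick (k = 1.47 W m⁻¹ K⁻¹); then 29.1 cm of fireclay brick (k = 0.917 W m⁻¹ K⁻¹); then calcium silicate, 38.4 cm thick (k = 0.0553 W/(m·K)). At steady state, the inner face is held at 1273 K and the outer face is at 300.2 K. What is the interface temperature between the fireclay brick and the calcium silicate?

T = 1205 K

Treat each layer as a resistance in series:
  R_silica brick = L/(kA) = 0.300/(1.47·28.5) = 0.007161 K/W
  R_fireclay brick = L/(kA) = 0.291/(0.917·28.5) = 0.01113 K/W
  R_calcium silicate = L/(kA) = 0.384/(0.0553·28.5) = 0.2436 K/W
ΣR = 0.007161 + 0.01113 + 0.2436 = 0.2619 K/W
Q = ΔT/ΣR = (1273 K − 300.2 K)/0.2619 = 3714 W
From the inner boundary to the fireclay brick/calcium silicate interface, ΣR_partial = 0.01829 K/W.
T_interface = T_in − Q·ΣR_partial = 1273 K − (3714)(0.01829) = 1205 K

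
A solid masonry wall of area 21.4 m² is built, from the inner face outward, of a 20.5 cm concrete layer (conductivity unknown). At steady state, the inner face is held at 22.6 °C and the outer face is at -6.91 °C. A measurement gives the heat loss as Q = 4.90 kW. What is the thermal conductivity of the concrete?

ΣR = ΔT/Q = |22.6 − -6.91|/4900 = 0.006022 K/W
L/(kA) = 0.006022 ⇒ k = 0.205/(0.006022·21.4) = 1.59 W/m·K

k = 1.59 W/m·K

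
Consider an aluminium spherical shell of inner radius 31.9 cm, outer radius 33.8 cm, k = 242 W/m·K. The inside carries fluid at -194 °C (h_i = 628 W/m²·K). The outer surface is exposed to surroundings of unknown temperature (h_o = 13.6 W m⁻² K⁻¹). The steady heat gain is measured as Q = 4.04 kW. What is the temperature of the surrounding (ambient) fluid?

Sum the resistances:
  R_conv,in = 1/(4πr²h) = 1/(4π·0.319²·628) = 0.001245 K/W
  R_aluminium = (1/0.319 − 1/0.338)/(4πk) = 0.1762/(4π·242) = 5.795×10^-5 K/W
  R_conv,out = 1/(4πr²h) = 1/(4π·0.338²·13.6) = 0.05122 K/W
ΣR = 0.05252 K/W
ΔT = Q·ΣR = 4040 × 0.05252 = 212.2 K
Heat flows inward, so T_out = T_in + ΔT = -194 + 212.2 = 18.2 °C

T_out = 18.2 °C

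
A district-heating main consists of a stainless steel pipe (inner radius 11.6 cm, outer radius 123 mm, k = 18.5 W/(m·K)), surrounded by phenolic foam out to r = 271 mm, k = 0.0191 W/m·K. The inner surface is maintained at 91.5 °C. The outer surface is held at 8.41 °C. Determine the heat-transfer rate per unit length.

Q' = 12.6 W/m

Treat each layer as a resistance in series:
  R'_stainless steel = ln(0.123/0.116)/(2πk) = 0.05859/(2π·18.5) = 5.041×10^-4 m·K/W
  R'_phenolic foam = ln(0.271/0.123)/(2πk) = 0.7899/(2π·0.0191) = 6.582 m·K/W
ΣR = 5.041×10^-4 + 6.582 = 6.583 m·K/W
Q' = ΔT/ΣR = (91.5 °C − 8.41 °C)/6.583 = 12.6 W/m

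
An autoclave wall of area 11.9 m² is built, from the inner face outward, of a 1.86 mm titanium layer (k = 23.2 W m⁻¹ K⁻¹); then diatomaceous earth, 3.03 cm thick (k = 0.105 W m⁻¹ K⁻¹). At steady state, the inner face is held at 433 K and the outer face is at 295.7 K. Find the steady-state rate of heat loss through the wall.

Resistance network (inner→outer):
  R_titanium = L/(kA) = 0.00186/(23.2·11.9) = 6.737×10^-6 K/W
  R_diatomaceous earth = L/(kA) = 0.0303/(0.105·11.9) = 0.02425 K/W
ΣR = 6.737×10^-6 + 0.02425 = 0.02426 K/W
Q = ΔT/ΣR = (433 K − 295.7 K)/0.02426 = 5660 W

Q = 5660 W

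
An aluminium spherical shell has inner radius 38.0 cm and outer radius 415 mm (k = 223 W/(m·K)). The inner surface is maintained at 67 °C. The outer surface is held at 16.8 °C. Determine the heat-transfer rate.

Q = 6.34×10^5 W

Q = 4πk·ΔT/(1/r₁ − 1/r₂) = 4π × 223 × 50.2 / (1/0.380 − 1/0.415) = 6.34×10^5 W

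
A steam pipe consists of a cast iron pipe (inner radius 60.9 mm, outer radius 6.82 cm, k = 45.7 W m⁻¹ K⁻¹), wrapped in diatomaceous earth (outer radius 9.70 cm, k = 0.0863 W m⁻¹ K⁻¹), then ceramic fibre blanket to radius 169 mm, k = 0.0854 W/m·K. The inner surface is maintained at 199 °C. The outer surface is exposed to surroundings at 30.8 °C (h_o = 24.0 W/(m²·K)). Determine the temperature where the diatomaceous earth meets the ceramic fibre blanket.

T = 136 °C

Treat each layer as a resistance in series:
  R'_cast iron = ln(0.0682/0.0609)/(2πk) = 0.1132/(2π·45.7) = 3.943×10^-4 m·K/W
  R'_diatomaceous earth = ln(0.0970/0.0682)/(2πk) = 0.3523/(2π·0.0863) = 0.6497 m·K/W
  R'_ceramic fibre blanket = ln(0.169/0.0970)/(2πk) = 0.5552/(2π·0.0854) = 1.035 m·K/W
  R'_conv,out = 1/(2πr h) = 1/(2π·0.169·24.0) = 0.03924 m·K/W
ΣR = 3.943×10^-4 + 0.6497 + 1.035 + 0.03924 = 1.724 m·K/W
Q' = ΔT/ΣR = (199 °C − 30.8 °C)/1.724 = 97.56 W/m
From the inner boundary to the diatomaceous earth/ceramic fibre blanket interface, ΣR_partial = 0.6501 m·K/W.
T_interface = T_in − Q'·ΣR_partial = 199 °C − (97.56)(0.6501) = 136 °C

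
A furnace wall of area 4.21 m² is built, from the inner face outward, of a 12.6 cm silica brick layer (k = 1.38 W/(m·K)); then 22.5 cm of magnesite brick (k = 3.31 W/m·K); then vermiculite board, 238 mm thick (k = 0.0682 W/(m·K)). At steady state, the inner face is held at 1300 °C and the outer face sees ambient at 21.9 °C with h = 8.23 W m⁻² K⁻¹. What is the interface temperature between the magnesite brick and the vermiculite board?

T = 1246 °C

Treat each layer as a resistance in series:
  R_silica brick = L/(kA) = 0.126/(1.38·4.21) = 0.02169 K/W
  R_magnesite brick = L/(kA) = 0.225/(3.31·4.21) = 0.01615 K/W
  R_vermiculite board = L/(kA) = 0.238/(0.0682·4.21) = 0.8289 K/W
  R_conv,out = 1/(hA) = 1/(8.23·4.21) = 0.02886 K/W
ΣR = 0.02169 + 0.01615 + 0.8289 + 0.02886 = 0.8956 K/W
Q = ΔT/ΣR = (1300 °C − 21.9 °C)/0.8956 = 1427 W
From the inner boundary to the magnesite brick/vermiculite board interface, ΣR_partial = 0.03784 K/W.
T_interface = T_in − Q·ΣR_partial = 1300 °C − (1427)(0.03784) = 1246 °C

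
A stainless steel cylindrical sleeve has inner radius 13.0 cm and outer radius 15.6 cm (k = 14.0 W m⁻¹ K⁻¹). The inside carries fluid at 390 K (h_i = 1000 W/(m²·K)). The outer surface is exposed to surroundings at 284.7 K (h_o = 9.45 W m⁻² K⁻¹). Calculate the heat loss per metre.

Q' = 946 W/m

Treat each layer as a resistance in series:
  R'_conv,in = 1/(2πr h) = 1/(2π·0.130·1000) = 0.001224 m·K/W
  R'_stainless steel = ln(0.156/0.130)/(2πk) = 0.1823/(2π·14.0) = 0.002073 m·K/W
  R'_conv,out = 1/(2πr h) = 1/(2π·0.156·9.45) = 0.1080 m·K/W
ΣR = 0.001224 + 0.002073 + 0.1080 = 0.1113 m·K/W
Q' = ΔT/ΣR = (390 K − 284.7 K)/0.1113 = 946 W/m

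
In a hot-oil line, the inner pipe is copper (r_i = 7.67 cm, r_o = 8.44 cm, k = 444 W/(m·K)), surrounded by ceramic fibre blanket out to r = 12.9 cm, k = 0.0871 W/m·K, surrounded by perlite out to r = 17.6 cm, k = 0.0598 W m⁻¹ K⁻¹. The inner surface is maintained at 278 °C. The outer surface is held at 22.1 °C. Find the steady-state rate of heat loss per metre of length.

Q' = 160 W/m

Treat each layer as a resistance in series:
  R'_copper = ln(0.0844/0.0767)/(2πk) = 0.09567/(2π·444) = 3.429×10^-5 m·K/W
  R'_ceramic fibre blanket = ln(0.129/0.0844)/(2πk) = 0.4242/(2π·0.0871) = 0.7752 m·K/W
  R'_perlite = ln(0.176/0.129)/(2πk) = 0.3107/(2π·0.0598) = 0.8268 m·K/W
ΣR = 3.429×10^-5 + 0.7752 + 0.8268 = 1.602 m·K/W
Q' = ΔT/ΣR = (278 °C − 22.1 °C)/1.602 = 160 W/m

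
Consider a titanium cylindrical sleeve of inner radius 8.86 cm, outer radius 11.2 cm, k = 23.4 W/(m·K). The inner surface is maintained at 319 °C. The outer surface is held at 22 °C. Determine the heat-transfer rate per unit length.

Q' = 186 kW/m

Q' = 2πk·ΔT/ln(r₂/r₁) = 2π × 23.4 × 297 / ln(0.112/0.0886) = 1.86×10^5 W/m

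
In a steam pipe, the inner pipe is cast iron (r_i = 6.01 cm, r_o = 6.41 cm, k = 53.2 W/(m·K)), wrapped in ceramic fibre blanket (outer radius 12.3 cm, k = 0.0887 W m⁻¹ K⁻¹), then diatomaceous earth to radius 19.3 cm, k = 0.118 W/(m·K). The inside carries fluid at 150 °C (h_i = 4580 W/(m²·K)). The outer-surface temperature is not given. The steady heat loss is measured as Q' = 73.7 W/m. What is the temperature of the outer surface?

Series resistances:
  R'_conv,in = 1/(2πr h) = 1/(2π·0.0601·4580) = 5.782×10^-4 m·K/W
  R'_cast iron = ln(0.0641/0.0601)/(2πk) = 0.06443/(2π·53.2) = 1.928×10^-4 m·K/W
  R'_ceramic fibre blanket = ln(0.123/0.0641)/(2πk) = 0.6517/(2π·0.0887) = 1.169 m·K/W
  R'_diatomaceous earth = ln(0.193/0.123)/(2πk) = 0.4505/(2π·0.118) = 0.6076 m·K/W
ΣR = 1.778 m·K/W
ΔT = Q'·ΣR = 73.7 × 1.778 = 131.0 K
Heat flows outward, so T_out = T_in − ΔT = 150 − 131.0 = 19.0 °C

T_out = 19.0 °C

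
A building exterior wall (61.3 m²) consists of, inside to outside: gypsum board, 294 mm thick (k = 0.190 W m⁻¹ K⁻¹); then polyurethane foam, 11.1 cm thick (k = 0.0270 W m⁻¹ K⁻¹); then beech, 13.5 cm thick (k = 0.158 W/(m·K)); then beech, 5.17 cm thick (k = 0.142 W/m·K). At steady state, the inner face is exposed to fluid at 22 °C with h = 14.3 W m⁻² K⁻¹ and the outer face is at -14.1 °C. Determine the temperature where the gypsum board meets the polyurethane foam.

T = 13.6 °C

Series thermal resistances, inner to outer:
  R_conv,in = 1/(hA) = 1/(14.3·61.3) = 0.001141 K/W
  R_gypsum board = L/(kA) = 0.294/(0.190·61.3) = 0.02524 K/W
  R_polyurethane foam = L/(kA) = 0.111/(0.0270·61.3) = 0.06707 K/W
  R_beech = L/(kA) = 0.135/(0.158·61.3) = 0.01394 K/W
  R_beech = L/(kA) = 0.0517/(0.142·61.3) = 0.005939 K/W
ΣR = 0.001141 + 0.02524 + 0.06707 + 0.01394 + 0.005939 = 0.1133 K/W
Q = ΔT/ΣR = (22 °C − -14.1 °C)/0.1133 = 318.6 W
From the inner boundary to the gypsum board/polyurethane foam interface, ΣR_partial = 0.02638 K/W.
T_interface = T_in − Q·ΣR_partial = 22 °C − (318.6)(0.02638) = 13.6 °C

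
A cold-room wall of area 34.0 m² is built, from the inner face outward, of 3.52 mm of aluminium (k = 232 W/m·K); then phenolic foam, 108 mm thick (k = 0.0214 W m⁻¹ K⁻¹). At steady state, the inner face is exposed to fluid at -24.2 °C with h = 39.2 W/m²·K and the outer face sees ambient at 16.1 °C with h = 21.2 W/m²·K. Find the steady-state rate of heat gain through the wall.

Q = 268 W

Treat each layer as a resistance in series:
  R_conv,in = 1/(hA) = 1/(39.2·34.0) = 7.503×10^-4 K/W
  R_aluminium = L/(kA) = 0.00352/(232·34.0) = 4.462×10^-7 K/W
  R_phenolic foam = L/(kA) = 0.108/(0.0214·34.0) = 0.1484 K/W
  R_conv,out = 1/(hA) = 1/(21.2·34.0) = 0.001387 K/W
ΣR = 7.503×10^-4 + 4.462×10^-7 + 0.1484 + 0.001387 = 0.1505 K/W
Q = ΔT/ΣR = (-24.2 °C − 16.1 °C)/0.1505 = -268 W
(Negative Q ⇒ heat flows inward; heat gain = 268 W.)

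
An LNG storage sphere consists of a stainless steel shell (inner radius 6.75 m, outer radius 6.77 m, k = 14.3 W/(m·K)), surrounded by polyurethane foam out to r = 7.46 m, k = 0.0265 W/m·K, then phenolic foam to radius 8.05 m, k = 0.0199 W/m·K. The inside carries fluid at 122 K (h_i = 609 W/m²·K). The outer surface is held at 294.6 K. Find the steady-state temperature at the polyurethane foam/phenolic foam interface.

Resistance network (inner→outer):
  R_conv,in = 1/(4πr²h) = 1/(4π·6.75²·609) = 2.868×10^-6 K/W
  R_stainless steel = (1/6.75 − 1/6.77)/(4πk) = 4.377×10^-4/(4π·14.3) = 2.436×10^-6 K/W
  R_polyurethane foam = (1/6.77 − 1/7.46)/(4πk) = 0.01366/(4π·0.0265) = 0.04103 K/W
  R_phenolic foam = (1/7.46 − 1/8.05)/(4πk) = 0.009825/(4π·0.0199) = 0.03929 K/W
ΣR = 2.868×10^-6 + 2.436×10^-6 + 0.04103 + 0.03929 = 0.08033 K/W
Q = ΔT/ΣR = (122 K − 294.6 K)/0.08033 = -2149 W
From the inner boundary to the polyurethane foam/phenolic foam interface, ΣR_partial = 0.04104 K/W.
T_interface = T_in − Q·ΣR_partial = 122 K − (-2149)(0.04104) = 210.2 K

T = 210.2 K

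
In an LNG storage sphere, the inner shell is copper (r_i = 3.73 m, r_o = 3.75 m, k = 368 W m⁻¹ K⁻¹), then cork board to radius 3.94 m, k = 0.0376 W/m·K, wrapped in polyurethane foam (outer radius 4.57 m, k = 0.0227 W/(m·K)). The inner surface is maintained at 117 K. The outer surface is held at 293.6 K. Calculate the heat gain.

Resistance network (inner→outer):
  R_copper = (1/3.73 − 1/3.75)/(4πk) = 0.001430/(4π·368) = 3.092×10^-7 K/W
  R_cork board = (1/3.75 − 1/3.94)/(4πk) = 0.01286/(4π·0.0376) = 0.02722 K/W
  R_polyurethane foam = (1/3.94 − 1/4.57)/(4πk) = 0.03499/(4π·0.0227) = 0.1227 K/W
ΣR = 3.092×10^-7 + 0.02722 + 0.1227 = 0.1499 K/W
Q = ΔT/ΣR = (117 K − 293.6 K)/0.1499 = -1180 W
(Negative Q ⇒ heat flows inward; heat gain = 1180 W.)

Q = 1180 W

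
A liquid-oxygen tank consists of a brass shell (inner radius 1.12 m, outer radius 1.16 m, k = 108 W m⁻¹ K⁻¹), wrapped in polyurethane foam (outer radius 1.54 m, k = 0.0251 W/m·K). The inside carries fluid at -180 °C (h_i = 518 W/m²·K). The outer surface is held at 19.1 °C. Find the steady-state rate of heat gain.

Series thermal resistances, inner to outer:
  R_conv,in = 1/(4πr²h) = 1/(4π·1.12²·518) = 1.225×10^-4 K/W
  R_brass = (1/1.12 − 1/1.16)/(4πk) = 0.03079/(4π·108) = 2.269×10^-5 K/W
  R_polyurethane foam = (1/1.16 − 1/1.54)/(4πk) = 0.2127/(4π·0.0251) = 0.6744 K/W
ΣR = 1.225×10^-4 + 2.269×10^-5 + 0.6744 = 0.6745 K/W
Q = ΔT/ΣR = (-180 °C − 19.1 °C)/0.6745 = -295 W
(Negative Q ⇒ heat flows inward; heat gain = 295 W.)

Q = 295 W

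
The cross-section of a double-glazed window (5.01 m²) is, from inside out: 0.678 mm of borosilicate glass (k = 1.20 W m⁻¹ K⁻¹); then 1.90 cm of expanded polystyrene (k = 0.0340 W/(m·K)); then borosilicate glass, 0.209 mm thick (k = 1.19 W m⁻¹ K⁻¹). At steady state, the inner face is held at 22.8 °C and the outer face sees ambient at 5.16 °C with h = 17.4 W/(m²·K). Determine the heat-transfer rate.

Resistance network (inner→outer):
  R_borosilicate glass = L/(kA) = 6.78×10^-4/(1.20·5.01) = 1.128×10^-4 K/W
  R_expanded polystyrene = L/(kA) = 0.0190/(0.0340·5.01) = 0.1115 K/W
  R_borosilicate glass = L/(kA) = 2.09×10^-4/(1.19·5.01) = 3.506×10^-5 K/W
  R_conv,out = 1/(hA) = 1/(17.4·5.01) = 0.01147 K/W
ΣR = 1.128×10^-4 + 0.1115 + 3.506×10^-5 + 0.01147 = 0.1231 K/W
Q = ΔT/ΣR = (22.8 °C − 5.16 °C)/0.1231 = 143 W

Q = 143 W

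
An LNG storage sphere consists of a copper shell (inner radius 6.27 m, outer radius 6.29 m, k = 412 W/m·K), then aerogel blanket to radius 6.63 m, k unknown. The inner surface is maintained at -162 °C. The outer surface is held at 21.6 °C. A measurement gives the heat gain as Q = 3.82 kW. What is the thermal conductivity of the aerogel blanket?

ΣR = ΔT/Q = |-162 − 21.6|/3820 = 0.04806 K/W
Known resistances:
  R_copper = (1/6.27 − 1/6.29)/(4πk) = 5.071×10^-4/(4π·412) = 9.795×10^-8 K/W
R_aerogel blanket = ΣR − ΣR_known = 0.04806 − 9.795×10^-8 = 0.04806 K/W
(1/r₁−1/r₂)/(4πk) = 0.04806 ⇒ k = 0.008153/(4π·0.04806) = 0.0135 W/m·K

k = 0.0135 W/m·K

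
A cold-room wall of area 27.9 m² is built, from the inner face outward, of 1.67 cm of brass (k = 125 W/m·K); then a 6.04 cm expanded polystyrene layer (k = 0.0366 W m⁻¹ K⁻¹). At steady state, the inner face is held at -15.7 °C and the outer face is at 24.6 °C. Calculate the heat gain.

Q = 681 W

Resistance network (inner→outer):
  R_brass = L/(kA) = 0.0167/(125·27.9) = 4.789×10^-6 K/W
  R_expanded polystyrene = L/(kA) = 0.0604/(0.0366·27.9) = 0.05915 K/W
ΣR = 4.789×10^-6 + 0.05915 = 0.05915 K/W
Q = ΔT/ΣR = (-15.7 °C − 24.6 °C)/0.05915 = -681 W
(Negative Q ⇒ heat flows inward; heat gain = 681 W.)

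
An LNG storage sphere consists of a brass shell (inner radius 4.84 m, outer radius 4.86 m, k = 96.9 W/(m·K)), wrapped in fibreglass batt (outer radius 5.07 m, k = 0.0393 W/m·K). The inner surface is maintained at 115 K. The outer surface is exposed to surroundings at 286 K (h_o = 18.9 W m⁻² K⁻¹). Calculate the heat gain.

Series thermal resistances, inner to outer:
  R_brass = (1/4.84 − 1/4.86)/(4πk) = 8.503×10^-4/(4π·96.9) = 6.983×10^-7 K/W
  R_fibreglass batt = (1/4.86 − 1/5.07)/(4πk) = 0.008523/(4π·0.0393) = 0.01726 K/W
  R_conv,out = 1/(4πr²h) = 1/(4π·5.07²·18.9) = 1.638×10^-4 K/W
ΣR = 6.983×10^-7 + 0.01726 + 1.638×10^-4 = 0.01742 K/W
Q = ΔT/ΣR = (115 K − 286 K)/0.01742 = -9820 W
(Negative Q ⇒ heat flows inward; heat gain = 9820 W.)

Q = 9.82 kW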